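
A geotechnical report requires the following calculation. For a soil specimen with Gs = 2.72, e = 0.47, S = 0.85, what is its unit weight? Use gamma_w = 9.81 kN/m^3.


Using gamma = gamma_w * (Gs + S*e) / (1 + e)
Numerator: Gs + S*e = 2.72 + 0.85*0.47 = 3.1195
Denominator: 1 + e = 1 + 0.47 = 1.47
gamma = 9.81 * 3.1195 / 1.47
gamma = 20.818 kN/m^3


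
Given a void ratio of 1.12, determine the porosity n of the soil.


Result: 0.5283

Derivation:
Using the relation n = e / (1 + e)
n = 1.12 / (1 + 1.12)
n = 1.12 / 2.12
n = 0.5283


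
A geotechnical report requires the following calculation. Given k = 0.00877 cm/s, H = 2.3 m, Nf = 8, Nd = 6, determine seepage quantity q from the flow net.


Convert k to m/s for unit consistency with H:
k = 0.00877 cm/s = 0.00877 / 100 m/s = 8.77e-05 m/s
Using q = k * H * Nf / Nd
Nf / Nd = 8 / 6 = 1.3333
q = 8.77e-05 * 2.3 * 1.3333
q = 0.0002689 m^3/s per m


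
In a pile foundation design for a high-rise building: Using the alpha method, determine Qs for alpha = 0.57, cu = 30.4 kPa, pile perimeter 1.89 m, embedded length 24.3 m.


Using Qs = alpha * cu * perimeter * L
Qs = 0.57 * 30.4 * 1.89 * 24.3
Qs = 795.82 kN


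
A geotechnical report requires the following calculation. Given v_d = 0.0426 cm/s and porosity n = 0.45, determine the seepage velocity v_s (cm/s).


Result: 0.09467 cm/s

Derivation:
Using v_s = v_d / n
v_s = 0.0426 / 0.45
v_s = 0.09467 cm/s


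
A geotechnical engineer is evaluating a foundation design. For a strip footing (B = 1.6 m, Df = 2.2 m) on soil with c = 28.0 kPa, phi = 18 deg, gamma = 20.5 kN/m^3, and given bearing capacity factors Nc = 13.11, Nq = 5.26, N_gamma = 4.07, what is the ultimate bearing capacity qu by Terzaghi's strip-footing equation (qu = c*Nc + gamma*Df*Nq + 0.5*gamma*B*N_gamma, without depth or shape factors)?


Compute qu = c*Nc + gamma*Df*Nq + 0.5*gamma*B*N_gamma
Term 1: 28.0 * 13.11 = 367.08
Term 2: 20.5 * 2.2 * 5.26 = 237.226
Term 3: 0.5 * 20.5 * 1.6 * 4.07 = 66.748
qu = 367.08 + 237.226 + 66.748
qu = 671.05 kPa


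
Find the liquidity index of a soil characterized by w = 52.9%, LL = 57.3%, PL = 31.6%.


First compute the plasticity index:
PI = LL - PL = 57.3 - 31.6 = 25.7
Then compute the liquidity index:
LI = (w - PL) / PI
LI = (52.9 - 31.6) / 25.7
LI = 0.829


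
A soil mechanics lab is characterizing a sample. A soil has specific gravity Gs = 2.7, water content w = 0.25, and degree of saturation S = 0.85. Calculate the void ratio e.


Result: 0.7941

Derivation:
Using the relation e = Gs * w / S
e = 2.7 * 0.25 / 0.85
e = 0.7941


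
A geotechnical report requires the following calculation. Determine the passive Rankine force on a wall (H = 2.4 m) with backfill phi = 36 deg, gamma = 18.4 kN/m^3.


Compute passive earth pressure coefficient:
Kp = tan^2(45 + phi/2) = tan^2(63.0) = 3.85184
Compute passive force:
Pp = 0.5 * Kp * gamma * H^2
Pp = 0.5 * 3.85184 * 18.4 * 2.4^2
Pp = 204.12 kN/m


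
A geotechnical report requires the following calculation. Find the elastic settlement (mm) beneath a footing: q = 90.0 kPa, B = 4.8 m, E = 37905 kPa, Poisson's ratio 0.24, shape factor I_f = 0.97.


Using Se = q * B * (1 - nu^2) * I_f / E
1 - nu^2 = 1 - 0.24^2 = 0.9424
Se = 90.0 * 4.8 * 0.9424 * 0.97 / 37905
Se = 0.010418 m
Convert to mm: Se = 0.010418 * 1000 = 10.418 mm


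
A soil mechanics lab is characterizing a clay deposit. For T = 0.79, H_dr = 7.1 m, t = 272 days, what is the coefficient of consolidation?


Using cv = T * H_dr^2 / t
H_dr^2 = 7.1^2 = 50.41
cv = 0.79 * 50.41 / 272
cv = 0.14641 m^2/day


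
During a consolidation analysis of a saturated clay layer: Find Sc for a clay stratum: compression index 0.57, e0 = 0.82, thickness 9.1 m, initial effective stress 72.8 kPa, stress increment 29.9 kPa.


Using Sc = Cc * H / (1 + e0) * log10((sigma0 + delta_sigma) / sigma0)
Stress ratio = (72.8 + 29.9) / 72.8 = 1.41071
log10(1.41071) = 0.149439
Cc * H / (1 + e0) = 0.57 * 9.1 / (1 + 0.82) = 2.85
Sc = 2.85 * 0.149439
Sc = 0.4259 m


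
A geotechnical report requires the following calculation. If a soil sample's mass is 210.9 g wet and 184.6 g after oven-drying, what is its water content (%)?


Using w = (m_wet - m_dry) / m_dry * 100
m_wet - m_dry = 210.9 - 184.6 = 26.3 g
w = 26.3 / 184.6 * 100
w = 14.25 %


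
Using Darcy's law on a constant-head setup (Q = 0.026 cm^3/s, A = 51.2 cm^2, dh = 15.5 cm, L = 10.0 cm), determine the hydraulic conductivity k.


Result: 0.000328 cm/s

Derivation:
Compute hydraulic gradient:
i = dh / L = 15.5 / 10.0 = 1.55
Then apply Darcy's law:
k = Q / (A * i)
k = 0.026 / (51.2 * 1.55)
k = 0.026 / 79.36
k = 0.000328 cm/s


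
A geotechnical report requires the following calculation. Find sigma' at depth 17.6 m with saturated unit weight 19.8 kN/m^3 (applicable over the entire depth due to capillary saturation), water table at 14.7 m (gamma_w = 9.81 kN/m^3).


Total stress = gamma_sat * depth
sigma = 19.8 * 17.6 = 348.48 kPa
Pore water pressure u = gamma_w * (depth - d_wt)
u = 9.81 * (17.6 - 14.7) = 28.449 kPa
Effective stress = sigma - u
sigma' = 348.48 - 28.449 = 320.03 kPa


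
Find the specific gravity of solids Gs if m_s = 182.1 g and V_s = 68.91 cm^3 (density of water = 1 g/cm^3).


Using Gs = m_s / (V_s * rho_w)
Since rho_w = 1 g/cm^3:
Gs = 182.1 / 68.91
Gs = 2.643


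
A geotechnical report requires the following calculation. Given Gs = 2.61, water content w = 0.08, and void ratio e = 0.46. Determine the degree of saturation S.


Using S = Gs * w / e
S = 2.61 * 0.08 / 0.46
S = 0.4539


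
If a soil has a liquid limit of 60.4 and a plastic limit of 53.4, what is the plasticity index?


Result: 7.0

Derivation:
Using PI = LL - PL
PI = 60.4 - 53.4
PI = 7.0


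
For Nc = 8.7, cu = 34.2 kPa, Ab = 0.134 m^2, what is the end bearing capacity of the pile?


Using Qb = Nc * cu * Ab
Qb = 8.7 * 34.2 * 0.134
Qb = 39.87 kN


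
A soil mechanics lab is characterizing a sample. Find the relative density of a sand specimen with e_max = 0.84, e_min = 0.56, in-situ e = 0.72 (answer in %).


Using Dr = (e_max - e) / (e_max - e_min) * 100
e_max - e = 0.84 - 0.72 = 0.12
e_max - e_min = 0.84 - 0.56 = 0.28
Dr = 0.12 / 0.28 * 100
Dr = 42.86 %


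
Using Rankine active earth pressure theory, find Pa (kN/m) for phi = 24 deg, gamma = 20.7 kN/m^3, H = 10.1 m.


Result: 445.26 kN/m

Derivation:
Compute active earth pressure coefficient:
Ka = tan^2(45 - phi/2) = tan^2(33.0) = 0.42173
Compute active force:
Pa = 0.5 * Ka * gamma * H^2
Pa = 0.5 * 0.42173 * 20.7 * 10.1^2
Pa = 445.26 kN/m


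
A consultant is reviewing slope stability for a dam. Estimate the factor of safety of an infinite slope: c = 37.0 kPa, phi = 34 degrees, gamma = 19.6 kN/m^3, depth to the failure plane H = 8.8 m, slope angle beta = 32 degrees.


Result: 1.557

Derivation:
Using Fs = c / (gamma*H*sin(beta)*cos(beta)) + tan(phi)/tan(beta)
Cohesion contribution = 37.0 / (19.6*8.8*sin(32)*cos(32))
Cohesion contribution = 0.477345
Friction contribution = tan(34)/tan(32) = 1.07944
Fs = 0.477345 + 1.07944
Fs = 1.557


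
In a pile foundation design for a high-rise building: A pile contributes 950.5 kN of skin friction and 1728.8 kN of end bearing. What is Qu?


Result: 2679.3 kN

Derivation:
Using Qu = Qf + Qb
Qu = 950.5 + 1728.8
Qu = 2679.3 kN


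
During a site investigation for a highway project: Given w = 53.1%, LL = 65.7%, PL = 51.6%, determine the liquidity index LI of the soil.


First compute the plasticity index:
PI = LL - PL = 65.7 - 51.6 = 14.1
Then compute the liquidity index:
LI = (w - PL) / PI
LI = (53.1 - 51.6) / 14.1
LI = 0.106


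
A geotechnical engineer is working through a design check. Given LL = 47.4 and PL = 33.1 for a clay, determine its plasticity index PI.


Using PI = LL - PL
PI = 47.4 - 33.1
PI = 14.3


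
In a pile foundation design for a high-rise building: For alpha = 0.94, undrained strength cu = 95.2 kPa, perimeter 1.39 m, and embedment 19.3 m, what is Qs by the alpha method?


Using Qs = alpha * cu * perimeter * L
Qs = 0.94 * 95.2 * 1.39 * 19.3
Qs = 2400.69 kN


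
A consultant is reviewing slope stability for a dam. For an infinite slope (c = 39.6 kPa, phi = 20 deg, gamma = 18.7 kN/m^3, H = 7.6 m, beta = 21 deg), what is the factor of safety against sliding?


Using Fs = c / (gamma*H*sin(beta)*cos(beta)) + tan(phi)/tan(beta)
Cohesion contribution = 39.6 / (18.7*7.6*sin(21)*cos(21))
Cohesion contribution = 0.832835
Friction contribution = tan(20)/tan(21) = 0.948175
Fs = 0.832835 + 0.948175
Fs = 1.781


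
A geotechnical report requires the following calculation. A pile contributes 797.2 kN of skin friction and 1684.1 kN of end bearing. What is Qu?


Result: 2481.3 kN

Derivation:
Using Qu = Qf + Qb
Qu = 797.2 + 1684.1
Qu = 2481.3 kN


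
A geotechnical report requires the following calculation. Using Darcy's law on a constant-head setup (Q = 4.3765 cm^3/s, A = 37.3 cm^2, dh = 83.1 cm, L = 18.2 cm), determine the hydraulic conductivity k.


Result: 0.025697 cm/s

Derivation:
Compute hydraulic gradient:
i = dh / L = 83.1 / 18.2 = 4.56593
Then apply Darcy's law:
k = Q / (A * i)
k = 4.3765 / (37.3 * 4.56593)
k = 4.3765 / 170.309
k = 0.025697 cm/s


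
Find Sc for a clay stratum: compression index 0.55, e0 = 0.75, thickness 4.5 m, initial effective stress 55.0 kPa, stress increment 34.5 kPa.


Using Sc = Cc * H / (1 + e0) * log10((sigma0 + delta_sigma) / sigma0)
Stress ratio = (55.0 + 34.5) / 55.0 = 1.62727
log10(1.62727) = 0.21146
Cc * H / (1 + e0) = 0.55 * 4.5 / (1 + 0.75) = 1.41429
Sc = 1.41429 * 0.21146
Sc = 0.2991 m


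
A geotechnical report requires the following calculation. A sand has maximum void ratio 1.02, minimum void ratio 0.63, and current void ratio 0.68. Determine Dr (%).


Result: 87.18 %

Derivation:
Using Dr = (e_max - e) / (e_max - e_min) * 100
e_max - e = 1.02 - 0.68 = 0.34
e_max - e_min = 1.02 - 0.63 = 0.39
Dr = 0.34 / 0.39 * 100
Dr = 87.18 %


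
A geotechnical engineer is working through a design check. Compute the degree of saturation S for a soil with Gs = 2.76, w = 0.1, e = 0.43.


Using S = Gs * w / e
S = 2.76 * 0.1 / 0.43
S = 0.6419


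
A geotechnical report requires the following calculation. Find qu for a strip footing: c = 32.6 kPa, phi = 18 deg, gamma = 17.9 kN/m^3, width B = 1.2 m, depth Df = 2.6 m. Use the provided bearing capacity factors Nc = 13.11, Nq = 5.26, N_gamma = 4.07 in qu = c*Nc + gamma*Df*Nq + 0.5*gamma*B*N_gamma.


Compute qu = c*Nc + gamma*Df*Nq + 0.5*gamma*B*N_gamma
Term 1: 32.6 * 13.11 = 427.386
Term 2: 17.9 * 2.6 * 5.26 = 244.8004
Term 3: 0.5 * 17.9 * 1.2 * 4.07 = 43.7118
qu = 427.386 + 244.8004 + 43.7118
qu = 715.9 kPa


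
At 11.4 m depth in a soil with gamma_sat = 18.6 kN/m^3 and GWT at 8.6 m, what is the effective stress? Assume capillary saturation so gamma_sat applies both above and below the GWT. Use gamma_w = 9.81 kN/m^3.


Total stress = gamma_sat * depth
sigma = 18.6 * 11.4 = 212.04 kPa
Pore water pressure u = gamma_w * (depth - d_wt)
u = 9.81 * (11.4 - 8.6) = 27.468 kPa
Effective stress = sigma - u
sigma' = 212.04 - 27.468 = 184.57 kPa


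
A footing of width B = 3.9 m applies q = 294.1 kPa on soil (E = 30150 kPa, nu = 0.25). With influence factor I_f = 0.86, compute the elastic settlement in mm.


Using Se = q * B * (1 - nu^2) * I_f / E
1 - nu^2 = 1 - 0.25^2 = 0.9375
Se = 294.1 * 3.9 * 0.9375 * 0.86 / 30150
Se = 0.030672 m
Convert to mm: Se = 0.030672 * 1000 = 30.672 mm


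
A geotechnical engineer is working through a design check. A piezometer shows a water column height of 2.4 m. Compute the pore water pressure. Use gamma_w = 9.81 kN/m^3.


Using u = gamma_w * h_w
u = 9.81 * 2.4
u = 23.54 kPa


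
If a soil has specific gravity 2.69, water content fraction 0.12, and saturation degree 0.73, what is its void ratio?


Using the relation e = Gs * w / S
e = 2.69 * 0.12 / 0.73
e = 0.4422


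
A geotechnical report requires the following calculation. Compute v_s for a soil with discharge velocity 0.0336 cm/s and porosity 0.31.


Using v_s = v_d / n
v_s = 0.0336 / 0.31
v_s = 0.10839 cm/s


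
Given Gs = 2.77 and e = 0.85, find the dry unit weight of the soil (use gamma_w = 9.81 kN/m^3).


Result: 14.688 kN/m^3

Derivation:
Using gamma_d = Gs * gamma_w / (1 + e)
gamma_d = 2.77 * 9.81 / (1 + 0.85)
gamma_d = 2.77 * 9.81 / 1.85
gamma_d = 14.688 kN/m^3


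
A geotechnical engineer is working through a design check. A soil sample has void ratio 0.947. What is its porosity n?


Using the relation n = e / (1 + e)
n = 0.947 / (1 + 0.947)
n = 0.947 / 1.947
n = 0.4864


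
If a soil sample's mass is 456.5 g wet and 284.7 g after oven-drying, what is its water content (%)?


Using w = (m_wet - m_dry) / m_dry * 100
m_wet - m_dry = 456.5 - 284.7 = 171.8 g
w = 171.8 / 284.7 * 100
w = 60.34 %


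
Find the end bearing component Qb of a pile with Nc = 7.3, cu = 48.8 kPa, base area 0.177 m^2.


Result: 63.05 kN

Derivation:
Using Qb = Nc * cu * Ab
Qb = 7.3 * 48.8 * 0.177
Qb = 63.05 kN


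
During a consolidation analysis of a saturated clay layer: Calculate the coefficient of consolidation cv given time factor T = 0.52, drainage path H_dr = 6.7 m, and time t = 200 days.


Using cv = T * H_dr^2 / t
H_dr^2 = 6.7^2 = 44.89
cv = 0.52 * 44.89 / 200
cv = 0.11671 m^2/day


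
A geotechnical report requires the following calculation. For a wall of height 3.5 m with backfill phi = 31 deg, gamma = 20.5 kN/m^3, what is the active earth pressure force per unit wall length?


Compute active earth pressure coefficient:
Ka = tan^2(45 - phi/2) = tan^2(29.5) = 0.320099
Compute active force:
Pa = 0.5 * Ka * gamma * H^2
Pa = 0.5 * 0.320099 * 20.5 * 3.5^2
Pa = 40.19 kN/m


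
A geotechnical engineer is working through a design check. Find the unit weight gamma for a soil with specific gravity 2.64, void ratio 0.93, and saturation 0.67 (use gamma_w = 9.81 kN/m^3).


Using gamma = gamma_w * (Gs + S*e) / (1 + e)
Numerator: Gs + S*e = 2.64 + 0.67*0.93 = 3.2631
Denominator: 1 + e = 1 + 0.93 = 1.93
gamma = 9.81 * 3.2631 / 1.93
gamma = 16.586 kN/m^3


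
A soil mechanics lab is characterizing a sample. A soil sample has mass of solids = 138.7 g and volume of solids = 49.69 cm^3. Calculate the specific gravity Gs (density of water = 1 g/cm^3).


Using Gs = m_s / (V_s * rho_w)
Since rho_w = 1 g/cm^3:
Gs = 138.7 / 49.69
Gs = 2.791


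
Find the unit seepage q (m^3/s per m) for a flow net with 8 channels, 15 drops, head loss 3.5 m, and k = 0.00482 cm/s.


Convert k to m/s for unit consistency with H:
k = 0.00482 cm/s = 0.00482 / 100 m/s = 4.82e-05 m/s
Using q = k * H * Nf / Nd
Nf / Nd = 8 / 15 = 0.5333
q = 4.82e-05 * 3.5 * 0.5333
q = 8.997e-05 m^3/s per m


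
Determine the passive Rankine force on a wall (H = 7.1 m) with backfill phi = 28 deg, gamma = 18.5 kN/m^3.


Compute passive earth pressure coefficient:
Kp = tan^2(45 + phi/2) = tan^2(59.0) = 2.769826
Compute passive force:
Pp = 0.5 * Kp * gamma * H^2
Pp = 0.5 * 2.769826 * 18.5 * 7.1^2
Pp = 1291.55 kN/m


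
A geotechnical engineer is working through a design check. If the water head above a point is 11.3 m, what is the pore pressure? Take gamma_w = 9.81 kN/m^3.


Result: 110.85 kPa

Derivation:
Using u = gamma_w * h_w
u = 9.81 * 11.3
u = 110.85 kPa


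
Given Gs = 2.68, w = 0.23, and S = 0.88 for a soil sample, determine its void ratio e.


Using the relation e = Gs * w / S
e = 2.68 * 0.23 / 0.88
e = 0.7005


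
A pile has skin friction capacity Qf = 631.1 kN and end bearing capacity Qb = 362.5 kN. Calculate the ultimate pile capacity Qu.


Using Qu = Qf + Qb
Qu = 631.1 + 362.5
Qu = 993.6 kN


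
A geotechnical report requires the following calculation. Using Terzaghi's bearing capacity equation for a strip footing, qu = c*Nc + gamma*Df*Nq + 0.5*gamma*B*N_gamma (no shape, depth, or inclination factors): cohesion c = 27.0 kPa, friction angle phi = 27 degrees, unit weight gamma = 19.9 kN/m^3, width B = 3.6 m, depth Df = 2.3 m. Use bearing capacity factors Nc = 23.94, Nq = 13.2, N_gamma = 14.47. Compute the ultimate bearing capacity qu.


Result: 1768.86 kPa

Derivation:
Compute qu = c*Nc + gamma*Df*Nq + 0.5*gamma*B*N_gamma
Term 1: 27.0 * 23.94 = 646.38
Term 2: 19.9 * 2.3 * 13.2 = 604.164
Term 3: 0.5 * 19.9 * 3.6 * 14.47 = 518.3154
qu = 646.38 + 604.164 + 518.3154
qu = 1768.86 kPa


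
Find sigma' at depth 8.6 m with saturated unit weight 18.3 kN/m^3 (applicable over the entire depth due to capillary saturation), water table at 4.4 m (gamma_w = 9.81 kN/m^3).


Total stress = gamma_sat * depth
sigma = 18.3 * 8.6 = 157.38 kPa
Pore water pressure u = gamma_w * (depth - d_wt)
u = 9.81 * (8.6 - 4.4) = 41.202 kPa
Effective stress = sigma - u
sigma' = 157.38 - 41.202 = 116.18 kPa


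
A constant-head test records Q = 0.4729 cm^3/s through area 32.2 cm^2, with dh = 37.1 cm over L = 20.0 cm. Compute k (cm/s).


Compute hydraulic gradient:
i = dh / L = 37.1 / 20.0 = 1.855
Then apply Darcy's law:
k = Q / (A * i)
k = 0.4729 / (32.2 * 1.855)
k = 0.4729 / 59.731
k = 0.007917 cm/s


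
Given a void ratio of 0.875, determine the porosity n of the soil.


Using the relation n = e / (1 + e)
n = 0.875 / (1 + 0.875)
n = 0.875 / 1.875
n = 0.4667


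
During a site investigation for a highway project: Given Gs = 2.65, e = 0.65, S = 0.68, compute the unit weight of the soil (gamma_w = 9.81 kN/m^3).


Result: 18.383 kN/m^3

Derivation:
Using gamma = gamma_w * (Gs + S*e) / (1 + e)
Numerator: Gs + S*e = 2.65 + 0.68*0.65 = 3.092
Denominator: 1 + e = 1 + 0.65 = 1.65
gamma = 9.81 * 3.092 / 1.65
gamma = 18.383 kN/m^3


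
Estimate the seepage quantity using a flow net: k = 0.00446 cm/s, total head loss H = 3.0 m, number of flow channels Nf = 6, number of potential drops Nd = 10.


Result: 8.028e-05 m^3/s per m

Derivation:
Convert k to m/s for unit consistency with H:
k = 0.00446 cm/s = 0.00446 / 100 m/s = 4.46e-05 m/s
Using q = k * H * Nf / Nd
Nf / Nd = 6 / 10 = 0.6
q = 4.46e-05 * 3.0 * 0.6
q = 8.028e-05 m^3/s per m


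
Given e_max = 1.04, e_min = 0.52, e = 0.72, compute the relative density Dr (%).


Using Dr = (e_max - e) / (e_max - e_min) * 100
e_max - e = 1.04 - 0.72 = 0.32
e_max - e_min = 1.04 - 0.52 = 0.52
Dr = 0.32 / 0.52 * 100
Dr = 61.54 %


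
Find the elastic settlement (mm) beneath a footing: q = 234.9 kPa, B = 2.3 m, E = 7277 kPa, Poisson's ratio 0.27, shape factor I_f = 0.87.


Result: 59.883 mm

Derivation:
Using Se = q * B * (1 - nu^2) * I_f / E
1 - nu^2 = 1 - 0.27^2 = 0.9271
Se = 234.9 * 2.3 * 0.9271 * 0.87 / 7277
Se = 0.059883 m
Convert to mm: Se = 0.059883 * 1000 = 59.883 mm


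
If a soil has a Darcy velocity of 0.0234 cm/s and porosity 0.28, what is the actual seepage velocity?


Using v_s = v_d / n
v_s = 0.0234 / 0.28
v_s = 0.08357 cm/s


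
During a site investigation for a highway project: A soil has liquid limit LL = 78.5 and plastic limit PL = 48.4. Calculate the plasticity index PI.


Result: 30.1

Derivation:
Using PI = LL - PL
PI = 78.5 - 48.4
PI = 30.1


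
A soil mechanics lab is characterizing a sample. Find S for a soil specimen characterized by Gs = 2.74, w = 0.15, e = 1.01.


Result: 0.4069

Derivation:
Using S = Gs * w / e
S = 2.74 * 0.15 / 1.01
S = 0.4069


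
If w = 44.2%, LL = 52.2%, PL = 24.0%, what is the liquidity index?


First compute the plasticity index:
PI = LL - PL = 52.2 - 24.0 = 28.2
Then compute the liquidity index:
LI = (w - PL) / PI
LI = (44.2 - 24.0) / 28.2
LI = 0.716


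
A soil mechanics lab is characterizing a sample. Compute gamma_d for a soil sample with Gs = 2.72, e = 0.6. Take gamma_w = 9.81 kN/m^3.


Using gamma_d = Gs * gamma_w / (1 + e)
gamma_d = 2.72 * 9.81 / (1 + 0.6)
gamma_d = 2.72 * 9.81 / 1.6
gamma_d = 16.677 kN/m^3


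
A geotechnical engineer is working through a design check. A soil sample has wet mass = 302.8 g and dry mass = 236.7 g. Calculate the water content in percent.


Using w = (m_wet - m_dry) / m_dry * 100
m_wet - m_dry = 302.8 - 236.7 = 66.1 g
w = 66.1 / 236.7 * 100
w = 27.93 %


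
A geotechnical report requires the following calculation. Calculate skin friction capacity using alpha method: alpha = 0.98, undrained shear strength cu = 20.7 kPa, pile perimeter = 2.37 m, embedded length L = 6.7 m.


Result: 322.12 kN

Derivation:
Using Qs = alpha * cu * perimeter * L
Qs = 0.98 * 20.7 * 2.37 * 6.7
Qs = 322.12 kN


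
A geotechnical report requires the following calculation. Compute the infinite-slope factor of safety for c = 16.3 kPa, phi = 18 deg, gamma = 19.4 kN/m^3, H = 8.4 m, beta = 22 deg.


Using Fs = c / (gamma*H*sin(beta)*cos(beta)) + tan(phi)/tan(beta)
Cohesion contribution = 16.3 / (19.4*8.4*sin(22)*cos(22))
Cohesion contribution = 0.287982
Friction contribution = tan(18)/tan(22) = 0.804204
Fs = 0.287982 + 0.804204
Fs = 1.092


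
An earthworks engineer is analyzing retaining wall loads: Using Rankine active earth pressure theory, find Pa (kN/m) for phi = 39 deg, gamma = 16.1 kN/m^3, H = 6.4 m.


Result: 75.01 kN/m

Derivation:
Compute active earth pressure coefficient:
Ka = tan^2(45 - phi/2) = tan^2(25.5) = 0.227506
Compute active force:
Pa = 0.5 * Ka * gamma * H^2
Pa = 0.5 * 0.227506 * 16.1 * 6.4^2
Pa = 75.01 kN/m


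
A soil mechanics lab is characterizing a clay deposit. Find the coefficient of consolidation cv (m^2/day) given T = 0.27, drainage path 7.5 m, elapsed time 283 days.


Using cv = T * H_dr^2 / t
H_dr^2 = 7.5^2 = 56.25
cv = 0.27 * 56.25 / 283
cv = 0.05367 m^2/day


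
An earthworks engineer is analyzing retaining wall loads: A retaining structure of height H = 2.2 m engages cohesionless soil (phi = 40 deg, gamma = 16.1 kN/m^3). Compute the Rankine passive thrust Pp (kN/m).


Compute passive earth pressure coefficient:
Kp = tan^2(45 + phi/2) = tan^2(65.0) = 4.59891
Compute passive force:
Pp = 0.5 * Kp * gamma * H^2
Pp = 0.5 * 4.59891 * 16.1 * 2.2^2
Pp = 179.18 kN/m


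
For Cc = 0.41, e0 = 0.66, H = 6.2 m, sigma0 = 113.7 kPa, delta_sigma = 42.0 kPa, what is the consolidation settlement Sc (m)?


Result: 0.2091 m

Derivation:
Using Sc = Cc * H / (1 + e0) * log10((sigma0 + delta_sigma) / sigma0)
Stress ratio = (113.7 + 42.0) / 113.7 = 1.36939
log10(1.36939) = 0.136528
Cc * H / (1 + e0) = 0.41 * 6.2 / (1 + 0.66) = 1.53133
Sc = 1.53133 * 0.136528
Sc = 0.2091 m


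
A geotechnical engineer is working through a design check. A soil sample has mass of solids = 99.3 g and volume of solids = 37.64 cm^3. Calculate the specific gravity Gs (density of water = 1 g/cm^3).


Using Gs = m_s / (V_s * rho_w)
Since rho_w = 1 g/cm^3:
Gs = 99.3 / 37.64
Gs = 2.638


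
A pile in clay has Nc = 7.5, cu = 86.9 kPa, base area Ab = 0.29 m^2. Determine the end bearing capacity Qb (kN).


Using Qb = Nc * cu * Ab
Qb = 7.5 * 86.9 * 0.29
Qb = 189.01 kN


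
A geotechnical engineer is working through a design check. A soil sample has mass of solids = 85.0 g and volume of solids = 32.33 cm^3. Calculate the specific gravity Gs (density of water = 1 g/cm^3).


Using Gs = m_s / (V_s * rho_w)
Since rho_w = 1 g/cm^3:
Gs = 85.0 / 32.33
Gs = 2.629


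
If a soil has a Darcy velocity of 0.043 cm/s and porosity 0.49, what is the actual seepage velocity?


Using v_s = v_d / n
v_s = 0.043 / 0.49
v_s = 0.08776 cm/s


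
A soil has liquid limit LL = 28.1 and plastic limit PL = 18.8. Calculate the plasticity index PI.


Result: 9.3

Derivation:
Using PI = LL - PL
PI = 28.1 - 18.8
PI = 9.3


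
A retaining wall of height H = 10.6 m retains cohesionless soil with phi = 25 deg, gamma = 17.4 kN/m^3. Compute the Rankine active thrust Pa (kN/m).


Compute active earth pressure coefficient:
Ka = tan^2(45 - phi/2) = tan^2(32.5) = 0.405859
Compute active force:
Pa = 0.5 * Ka * gamma * H^2
Pa = 0.5 * 0.405859 * 17.4 * 10.6^2
Pa = 396.74 kN/m


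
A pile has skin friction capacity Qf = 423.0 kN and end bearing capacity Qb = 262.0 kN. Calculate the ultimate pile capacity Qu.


Result: 685.0 kN

Derivation:
Using Qu = Qf + Qb
Qu = 423.0 + 262.0
Qu = 685.0 kN


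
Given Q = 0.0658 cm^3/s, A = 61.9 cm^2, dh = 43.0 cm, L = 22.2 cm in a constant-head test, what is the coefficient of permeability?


Result: 0.000549 cm/s

Derivation:
Compute hydraulic gradient:
i = dh / L = 43.0 / 22.2 = 1.93694
Then apply Darcy's law:
k = Q / (A * i)
k = 0.0658 / (61.9 * 1.93694)
k = 0.0658 / 119.896
k = 0.000549 cm/s


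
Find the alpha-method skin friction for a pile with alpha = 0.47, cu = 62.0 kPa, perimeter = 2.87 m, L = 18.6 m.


Result: 1555.55 kN

Derivation:
Using Qs = alpha * cu * perimeter * L
Qs = 0.47 * 62.0 * 2.87 * 18.6
Qs = 1555.55 kN


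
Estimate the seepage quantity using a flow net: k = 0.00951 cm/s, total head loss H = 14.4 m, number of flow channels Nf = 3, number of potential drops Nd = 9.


Result: 0.0004565 m^3/s per m

Derivation:
Convert k to m/s for unit consistency with H:
k = 0.00951 cm/s = 0.00951 / 100 m/s = 9.51e-05 m/s
Using q = k * H * Nf / Nd
Nf / Nd = 3 / 9 = 0.3333
q = 9.51e-05 * 14.4 * 0.3333
q = 0.0004565 m^3/s per m


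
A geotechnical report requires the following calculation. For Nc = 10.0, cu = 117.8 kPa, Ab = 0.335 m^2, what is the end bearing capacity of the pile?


Using Qb = Nc * cu * Ab
Qb = 10.0 * 117.8 * 0.335
Qb = 394.63 kN


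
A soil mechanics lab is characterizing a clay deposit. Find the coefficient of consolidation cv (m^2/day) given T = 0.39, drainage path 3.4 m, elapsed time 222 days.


Result: 0.02031 m^2/day

Derivation:
Using cv = T * H_dr^2 / t
H_dr^2 = 3.4^2 = 11.56
cv = 0.39 * 11.56 / 222
cv = 0.02031 m^2/day


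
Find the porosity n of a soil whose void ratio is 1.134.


Using the relation n = e / (1 + e)
n = 1.134 / (1 + 1.134)
n = 1.134 / 2.134
n = 0.5314


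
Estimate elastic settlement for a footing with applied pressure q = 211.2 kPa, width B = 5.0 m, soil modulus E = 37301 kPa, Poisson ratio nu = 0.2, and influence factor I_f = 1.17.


Using Se = q * B * (1 - nu^2) * I_f / E
1 - nu^2 = 1 - 0.2^2 = 0.96
Se = 211.2 * 5.0 * 0.96 * 1.17 / 37301
Se = 0.031798 m
Convert to mm: Se = 0.031798 * 1000 = 31.798 mm


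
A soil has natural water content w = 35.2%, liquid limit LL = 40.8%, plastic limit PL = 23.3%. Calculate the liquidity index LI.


First compute the plasticity index:
PI = LL - PL = 40.8 - 23.3 = 17.5
Then compute the liquidity index:
LI = (w - PL) / PI
LI = (35.2 - 23.3) / 17.5
LI = 0.68


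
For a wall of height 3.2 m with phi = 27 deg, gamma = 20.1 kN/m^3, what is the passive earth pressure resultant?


Compute passive earth pressure coefficient:
Kp = tan^2(45 + phi/2) = tan^2(58.5) = 2.66294
Compute passive force:
Pp = 0.5 * Kp * gamma * H^2
Pp = 0.5 * 2.66294 * 20.1 * 3.2^2
Pp = 274.05 kN/m


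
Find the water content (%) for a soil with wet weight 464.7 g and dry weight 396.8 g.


Result: 17.11 %

Derivation:
Using w = (m_wet - m_dry) / m_dry * 100
m_wet - m_dry = 464.7 - 396.8 = 67.9 g
w = 67.9 / 396.8 * 100
w = 17.11 %


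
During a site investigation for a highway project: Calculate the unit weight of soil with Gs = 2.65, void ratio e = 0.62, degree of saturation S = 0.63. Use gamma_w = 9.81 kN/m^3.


Using gamma = gamma_w * (Gs + S*e) / (1 + e)
Numerator: Gs + S*e = 2.65 + 0.63*0.62 = 3.0406
Denominator: 1 + e = 1 + 0.62 = 1.62
gamma = 9.81 * 3.0406 / 1.62
gamma = 18.413 kN/m^3


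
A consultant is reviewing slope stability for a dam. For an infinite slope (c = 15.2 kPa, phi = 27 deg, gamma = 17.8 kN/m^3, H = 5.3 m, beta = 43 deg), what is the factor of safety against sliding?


Using Fs = c / (gamma*H*sin(beta)*cos(beta)) + tan(phi)/tan(beta)
Cohesion contribution = 15.2 / (17.8*5.3*sin(43)*cos(43))
Cohesion contribution = 0.323026
Friction contribution = tan(27)/tan(43) = 0.546399
Fs = 0.323026 + 0.546399
Fs = 0.869


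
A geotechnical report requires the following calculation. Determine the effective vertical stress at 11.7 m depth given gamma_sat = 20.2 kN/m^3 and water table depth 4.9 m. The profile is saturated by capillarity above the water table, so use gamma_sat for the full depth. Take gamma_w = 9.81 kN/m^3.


Total stress = gamma_sat * depth
sigma = 20.2 * 11.7 = 236.34 kPa
Pore water pressure u = gamma_w * (depth - d_wt)
u = 9.81 * (11.7 - 4.9) = 66.708 kPa
Effective stress = sigma - u
sigma' = 236.34 - 66.708 = 169.63 kPa


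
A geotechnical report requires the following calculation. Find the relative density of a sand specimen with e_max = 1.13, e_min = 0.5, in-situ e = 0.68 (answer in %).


Result: 71.43 %

Derivation:
Using Dr = (e_max - e) / (e_max - e_min) * 100
e_max - e = 1.13 - 0.68 = 0.45
e_max - e_min = 1.13 - 0.5 = 0.63
Dr = 0.45 / 0.63 * 100
Dr = 71.43 %


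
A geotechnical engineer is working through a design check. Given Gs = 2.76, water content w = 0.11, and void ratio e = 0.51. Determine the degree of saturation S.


Result: 0.5953

Derivation:
Using S = Gs * w / e
S = 2.76 * 0.11 / 0.51
S = 0.5953


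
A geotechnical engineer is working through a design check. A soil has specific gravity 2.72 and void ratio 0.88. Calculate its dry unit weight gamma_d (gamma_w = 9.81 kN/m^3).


Result: 14.193 kN/m^3

Derivation:
Using gamma_d = Gs * gamma_w / (1 + e)
gamma_d = 2.72 * 9.81 / (1 + 0.88)
gamma_d = 2.72 * 9.81 / 1.88
gamma_d = 14.193 kN/m^3


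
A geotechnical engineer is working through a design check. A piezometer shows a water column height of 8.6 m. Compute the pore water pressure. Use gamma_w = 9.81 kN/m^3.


Using u = gamma_w * h_w
u = 9.81 * 8.6
u = 84.37 kPa


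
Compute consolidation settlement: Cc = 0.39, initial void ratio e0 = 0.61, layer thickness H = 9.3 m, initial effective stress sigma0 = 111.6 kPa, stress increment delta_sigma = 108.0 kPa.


Result: 0.6622 m

Derivation:
Using Sc = Cc * H / (1 + e0) * log10((sigma0 + delta_sigma) / sigma0)
Stress ratio = (111.6 + 108.0) / 111.6 = 1.96774
log10(1.96774) = 0.293968
Cc * H / (1 + e0) = 0.39 * 9.3 / (1 + 0.61) = 2.2528
Sc = 2.2528 * 0.293968
Sc = 0.6622 m


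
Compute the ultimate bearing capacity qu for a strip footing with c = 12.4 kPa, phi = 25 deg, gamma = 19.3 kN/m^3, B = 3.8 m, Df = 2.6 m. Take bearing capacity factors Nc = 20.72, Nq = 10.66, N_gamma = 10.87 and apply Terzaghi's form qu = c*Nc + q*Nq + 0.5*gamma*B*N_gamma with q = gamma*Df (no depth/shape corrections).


Compute qu = c*Nc + gamma*Df*Nq + 0.5*gamma*B*N_gamma
Term 1: 12.4 * 20.72 = 256.928
Term 2: 19.3 * 2.6 * 10.66 = 534.9188
Term 3: 0.5 * 19.3 * 3.8 * 10.87 = 398.6029
qu = 256.928 + 534.9188 + 398.6029
qu = 1190.45 kPa


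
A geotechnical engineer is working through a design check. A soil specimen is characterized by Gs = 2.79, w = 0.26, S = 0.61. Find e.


Result: 1.1892

Derivation:
Using the relation e = Gs * w / S
e = 2.79 * 0.26 / 0.61
e = 1.1892


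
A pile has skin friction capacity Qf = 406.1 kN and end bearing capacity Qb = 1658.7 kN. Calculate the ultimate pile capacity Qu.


Using Qu = Qf + Qb
Qu = 406.1 + 1658.7
Qu = 2064.8 kN


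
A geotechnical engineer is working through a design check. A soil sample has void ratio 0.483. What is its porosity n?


Using the relation n = e / (1 + e)
n = 0.483 / (1 + 0.483)
n = 0.483 / 1.483
n = 0.3257


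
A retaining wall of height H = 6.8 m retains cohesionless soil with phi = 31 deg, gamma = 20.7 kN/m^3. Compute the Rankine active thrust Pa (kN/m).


Result: 153.19 kN/m

Derivation:
Compute active earth pressure coefficient:
Ka = tan^2(45 - phi/2) = tan^2(29.5) = 0.320099
Compute active force:
Pa = 0.5 * Ka * gamma * H^2
Pa = 0.5 * 0.320099 * 20.7 * 6.8^2
Pa = 153.19 kN/m


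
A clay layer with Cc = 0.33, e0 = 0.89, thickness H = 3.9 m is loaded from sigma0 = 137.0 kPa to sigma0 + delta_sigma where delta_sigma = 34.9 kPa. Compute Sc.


Using Sc = Cc * H / (1 + e0) * log10((sigma0 + delta_sigma) / sigma0)
Stress ratio = (137.0 + 34.9) / 137.0 = 1.25474
log10(1.25474) = 0.0985553
Cc * H / (1 + e0) = 0.33 * 3.9 / (1 + 0.89) = 0.680952
Sc = 0.680952 * 0.0985553
Sc = 0.0671 m


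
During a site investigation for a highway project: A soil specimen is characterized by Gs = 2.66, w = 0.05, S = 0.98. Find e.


Result: 0.1357

Derivation:
Using the relation e = Gs * w / S
e = 2.66 * 0.05 / 0.98
e = 0.1357


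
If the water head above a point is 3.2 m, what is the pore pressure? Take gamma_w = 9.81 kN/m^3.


Using u = gamma_w * h_w
u = 9.81 * 3.2
u = 31.39 kPa


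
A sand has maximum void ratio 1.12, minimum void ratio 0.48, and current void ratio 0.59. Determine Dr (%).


Using Dr = (e_max - e) / (e_max - e_min) * 100
e_max - e = 1.12 - 0.59 = 0.53
e_max - e_min = 1.12 - 0.48 = 0.64
Dr = 0.53 / 0.64 * 100
Dr = 82.81 %


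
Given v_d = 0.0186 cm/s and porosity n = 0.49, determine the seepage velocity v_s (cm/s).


Result: 0.03796 cm/s

Derivation:
Using v_s = v_d / n
v_s = 0.0186 / 0.49
v_s = 0.03796 cm/s


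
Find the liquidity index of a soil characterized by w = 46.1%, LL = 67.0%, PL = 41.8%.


First compute the plasticity index:
PI = LL - PL = 67.0 - 41.8 = 25.2
Then compute the liquidity index:
LI = (w - PL) / PI
LI = (46.1 - 41.8) / 25.2
LI = 0.171


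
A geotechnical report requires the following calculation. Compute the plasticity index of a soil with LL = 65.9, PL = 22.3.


Using PI = LL - PL
PI = 65.9 - 22.3
PI = 43.6


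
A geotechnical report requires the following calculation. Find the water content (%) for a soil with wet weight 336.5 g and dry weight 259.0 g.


Using w = (m_wet - m_dry) / m_dry * 100
m_wet - m_dry = 336.5 - 259.0 = 77.5 g
w = 77.5 / 259.0 * 100
w = 29.92 %


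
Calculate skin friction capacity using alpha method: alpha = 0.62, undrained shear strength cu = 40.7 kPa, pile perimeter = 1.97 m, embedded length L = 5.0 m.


Result: 248.55 kN

Derivation:
Using Qs = alpha * cu * perimeter * L
Qs = 0.62 * 40.7 * 1.97 * 5.0
Qs = 248.55 kN


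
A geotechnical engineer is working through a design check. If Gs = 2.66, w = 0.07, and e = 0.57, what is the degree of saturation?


Using S = Gs * w / e
S = 2.66 * 0.07 / 0.57
S = 0.3267


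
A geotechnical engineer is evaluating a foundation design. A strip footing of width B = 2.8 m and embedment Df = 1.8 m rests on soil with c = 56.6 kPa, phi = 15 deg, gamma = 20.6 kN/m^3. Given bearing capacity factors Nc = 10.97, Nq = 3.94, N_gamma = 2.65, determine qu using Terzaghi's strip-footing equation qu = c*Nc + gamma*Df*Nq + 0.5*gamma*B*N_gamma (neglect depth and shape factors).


Result: 843.42 kPa

Derivation:
Compute qu = c*Nc + gamma*Df*Nq + 0.5*gamma*B*N_gamma
Term 1: 56.6 * 10.97 = 620.902
Term 2: 20.6 * 1.8 * 3.94 = 146.0952
Term 3: 0.5 * 20.6 * 2.8 * 2.65 = 76.426
qu = 620.902 + 146.0952 + 76.426
qu = 843.42 kPa


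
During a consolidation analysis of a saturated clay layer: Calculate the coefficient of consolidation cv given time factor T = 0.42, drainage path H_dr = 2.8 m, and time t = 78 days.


Using cv = T * H_dr^2 / t
H_dr^2 = 2.8^2 = 7.84
cv = 0.42 * 7.84 / 78
cv = 0.04222 m^2/day


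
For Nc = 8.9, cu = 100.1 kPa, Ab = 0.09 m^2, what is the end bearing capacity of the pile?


Result: 80.18 kN

Derivation:
Using Qb = Nc * cu * Ab
Qb = 8.9 * 100.1 * 0.09
Qb = 80.18 kN


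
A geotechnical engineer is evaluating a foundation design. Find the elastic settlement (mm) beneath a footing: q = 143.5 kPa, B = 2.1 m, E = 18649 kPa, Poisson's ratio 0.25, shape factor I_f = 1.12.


Result: 16.967 mm

Derivation:
Using Se = q * B * (1 - nu^2) * I_f / E
1 - nu^2 = 1 - 0.25^2 = 0.9375
Se = 143.5 * 2.1 * 0.9375 * 1.12 / 18649
Se = 0.016967 m
Convert to mm: Se = 0.016967 * 1000 = 16.967 mm


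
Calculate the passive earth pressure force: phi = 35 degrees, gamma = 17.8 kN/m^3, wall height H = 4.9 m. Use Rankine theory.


Result: 788.55 kN/m

Derivation:
Compute passive earth pressure coefficient:
Kp = tan^2(45 + phi/2) = tan^2(62.5) = 3.690172
Compute passive force:
Pp = 0.5 * Kp * gamma * H^2
Pp = 0.5 * 3.690172 * 17.8 * 4.9^2
Pp = 788.55 kN/m


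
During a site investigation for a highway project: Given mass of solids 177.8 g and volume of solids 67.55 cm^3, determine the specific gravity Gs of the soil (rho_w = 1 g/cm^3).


Using Gs = m_s / (V_s * rho_w)
Since rho_w = 1 g/cm^3:
Gs = 177.8 / 67.55
Gs = 2.632


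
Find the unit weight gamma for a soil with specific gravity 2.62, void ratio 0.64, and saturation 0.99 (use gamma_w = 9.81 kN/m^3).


Using gamma = gamma_w * (Gs + S*e) / (1 + e)
Numerator: Gs + S*e = 2.62 + 0.99*0.64 = 3.2536
Denominator: 1 + e = 1 + 0.64 = 1.64
gamma = 9.81 * 3.2536 / 1.64
gamma = 19.462 kN/m^3


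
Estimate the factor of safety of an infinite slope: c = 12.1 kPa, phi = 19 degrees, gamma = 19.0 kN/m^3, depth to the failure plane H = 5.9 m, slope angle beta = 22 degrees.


Using Fs = c / (gamma*H*sin(beta)*cos(beta)) + tan(phi)/tan(beta)
Cohesion contribution = 12.1 / (19.0*5.9*sin(22)*cos(22))
Cohesion contribution = 0.31077
Friction contribution = tan(19)/tan(22) = 0.852241
Fs = 0.31077 + 0.852241
Fs = 1.163


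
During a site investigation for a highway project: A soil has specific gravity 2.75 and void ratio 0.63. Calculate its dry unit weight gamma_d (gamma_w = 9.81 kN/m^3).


Using gamma_d = Gs * gamma_w / (1 + e)
gamma_d = 2.75 * 9.81 / (1 + 0.63)
gamma_d = 2.75 * 9.81 / 1.63
gamma_d = 16.551 kN/m^3


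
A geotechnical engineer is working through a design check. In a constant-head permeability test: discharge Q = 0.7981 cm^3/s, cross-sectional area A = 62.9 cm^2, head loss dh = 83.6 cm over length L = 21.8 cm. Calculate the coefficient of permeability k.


Compute hydraulic gradient:
i = dh / L = 83.6 / 21.8 = 3.83486
Then apply Darcy's law:
k = Q / (A * i)
k = 0.7981 / (62.9 * 3.83486)
k = 0.7981 / 241.213
k = 0.003309 cm/s


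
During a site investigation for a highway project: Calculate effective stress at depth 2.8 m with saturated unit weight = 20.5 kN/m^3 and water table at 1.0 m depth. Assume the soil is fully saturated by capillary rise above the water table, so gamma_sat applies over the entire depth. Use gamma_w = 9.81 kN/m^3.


Total stress = gamma_sat * depth
sigma = 20.5 * 2.8 = 57.4 kPa
Pore water pressure u = gamma_w * (depth - d_wt)
u = 9.81 * (2.8 - 1.0) = 17.658 kPa
Effective stress = sigma - u
sigma' = 57.4 - 17.658 = 39.74 kPa


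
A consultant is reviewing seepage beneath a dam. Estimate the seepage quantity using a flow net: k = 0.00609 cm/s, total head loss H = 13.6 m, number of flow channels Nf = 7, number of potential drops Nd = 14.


Result: 0.0004141 m^3/s per m

Derivation:
Convert k to m/s for unit consistency with H:
k = 0.00609 cm/s = 0.00609 / 100 m/s = 6.09e-05 m/s
Using q = k * H * Nf / Nd
Nf / Nd = 7 / 14 = 0.5
q = 6.09e-05 * 13.6 * 0.5
q = 0.0004141 m^3/s per m


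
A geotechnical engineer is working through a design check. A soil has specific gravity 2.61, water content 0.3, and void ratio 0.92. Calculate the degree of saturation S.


Result: 0.8511

Derivation:
Using S = Gs * w / e
S = 2.61 * 0.3 / 0.92
S = 0.8511


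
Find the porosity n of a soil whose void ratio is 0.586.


Using the relation n = e / (1 + e)
n = 0.586 / (1 + 0.586)
n = 0.586 / 1.586
n = 0.3695


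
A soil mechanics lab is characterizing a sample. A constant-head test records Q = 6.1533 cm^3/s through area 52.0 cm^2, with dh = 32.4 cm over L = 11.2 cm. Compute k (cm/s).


Compute hydraulic gradient:
i = dh / L = 32.4 / 11.2 = 2.89286
Then apply Darcy's law:
k = Q / (A * i)
k = 6.1533 / (52.0 * 2.89286)
k = 6.1533 / 150.429
k = 0.040905 cm/s


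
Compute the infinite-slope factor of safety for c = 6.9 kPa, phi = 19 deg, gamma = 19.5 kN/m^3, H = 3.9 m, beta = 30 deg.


Using Fs = c / (gamma*H*sin(beta)*cos(beta)) + tan(phi)/tan(beta)
Cohesion contribution = 6.9 / (19.5*3.9*sin(30)*cos(30))
Cohesion contribution = 0.209531
Friction contribution = tan(19)/tan(30) = 0.596393
Fs = 0.209531 + 0.596393
Fs = 0.806


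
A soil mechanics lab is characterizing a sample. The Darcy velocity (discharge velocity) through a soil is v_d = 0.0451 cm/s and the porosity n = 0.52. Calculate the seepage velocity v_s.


Result: 0.08673 cm/s

Derivation:
Using v_s = v_d / n
v_s = 0.0451 / 0.52
v_s = 0.08673 cm/s
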